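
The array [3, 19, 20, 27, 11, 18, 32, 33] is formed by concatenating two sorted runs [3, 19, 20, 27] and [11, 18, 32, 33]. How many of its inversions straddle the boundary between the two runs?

Count, for every r in R, how many entries of L exceed r:
r = 11: 19, 20, 27 → 3
r = 18: 19, 20, 27 → 3
r = 32: none → 0
r = 33: none → 0
Cross-inversions: 3 + 3 + 0 + 0 = 6

6 split inversions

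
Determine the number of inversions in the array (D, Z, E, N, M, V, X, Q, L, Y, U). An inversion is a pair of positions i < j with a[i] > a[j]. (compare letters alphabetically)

20 out-of-order pairs

Element-by-element contributions:
D: 0
Z: 9
E: 0
N: 2
M: 1
V: 3
X: 3
Q: 1
L: 0
Y: 1
U: 0
Sum: 0 + 9 + 0 + 2 + 1 + 3 + 3 + 1 + 0 + 1 + 0 = 20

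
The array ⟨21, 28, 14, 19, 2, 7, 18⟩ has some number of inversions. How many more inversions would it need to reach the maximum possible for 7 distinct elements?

6

Maximum inversions for 7 distinct elements is C(7, 2) = 7·6/2 = 21.
Current inversions — for each element, count later smaller elements:
21: 5
28: 5
14: 2
19: 3
2: 0
7: 0
18: 0
Current total: 5 + 5 + 2 + 3 + 0 + 0 + 0 = 15
Shortfall: 21 − 15 = 6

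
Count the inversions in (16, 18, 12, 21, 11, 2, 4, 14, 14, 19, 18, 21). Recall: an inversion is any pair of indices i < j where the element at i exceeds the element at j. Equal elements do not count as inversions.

25 inversions

Element-by-element contributions:
16 → 12, 11, 2, 4, 14, 14 → 6
18 → 12, 11, 2, 4, 14, 14 → 6
12 → 11, 2, 4 → 3
21 → 11, 2, 4, 14, 14, 19, 18 → 7
11 → 2, 4 → 2
2 → none → 0
4 → none → 0
14 → none → 0
14 → none → 0
19 → 18 → 1
18 → none → 0
21 → none → 0
Sum: 6 + 6 + 3 + 7 + 2 + 0 + 0 + 0 + 0 + 1 + 0 + 0 = 25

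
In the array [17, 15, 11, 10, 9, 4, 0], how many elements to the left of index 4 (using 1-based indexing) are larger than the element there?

The element at index 4 is 10.
Elements before it: 17, 15, 11
Those larger than 10: 17, 15, 11

3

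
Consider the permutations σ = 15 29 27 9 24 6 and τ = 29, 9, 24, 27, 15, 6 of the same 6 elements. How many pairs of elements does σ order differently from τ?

Discordant pairs: 6

Assign each item its position (1..6) in the first ordering, then rewrite the second ordering as that position sequence:
positions: 15→1, 29→2, 27→3, 9→4, 24→5, 6→6
second ordering as positions: [2, 4, 5, 3, 1, 6]
Discordant pairs = inversions in this position sequence.
2: 1 → 1
4: 3, 1 → 2
5: 3, 1 → 2
3: 1 → 1
1: 0
6: 0
Total: 1 + 2 + 2 + 1 + 0 + 0 = 6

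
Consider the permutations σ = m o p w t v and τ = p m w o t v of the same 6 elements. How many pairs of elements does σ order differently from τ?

Assign each item its position (1..6) in the first ordering, then rewrite the second ordering as that position sequence:
positions: m→1, o→2, p→3, w→4, t→5, v→6
second ordering as positions: [3, 1, 4, 2, 5, 6]
Discordant pairs = inversions in this position sequence.
3: 1, 2 → 2
1: 0
4: 2 → 1
2: 0
5: 0
6: 0
Total: 2 + 0 + 1 + 0 + 0 + 0 = 3

Discordant pairs: 3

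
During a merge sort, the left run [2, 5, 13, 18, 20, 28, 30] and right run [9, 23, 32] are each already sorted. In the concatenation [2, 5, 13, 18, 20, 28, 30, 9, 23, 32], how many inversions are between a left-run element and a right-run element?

7

Take each right-half value and tally the left-half values above it:
r = 9: 13, 18, 20, 28, 30 → 5
r = 23: 28, 30 → 2
r = 32: none → 0
Cross-inversions: 5 + 2 + 0 = 7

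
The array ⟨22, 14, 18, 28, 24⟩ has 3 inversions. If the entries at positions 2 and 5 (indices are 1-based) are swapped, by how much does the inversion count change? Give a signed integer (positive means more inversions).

+3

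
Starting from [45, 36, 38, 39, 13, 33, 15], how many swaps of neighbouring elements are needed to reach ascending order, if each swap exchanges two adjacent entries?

16 adjacent swaps

The minimum number of adjacent swaps to sort an array equals its inversion count, since every such swap removes exactly one inversion.
Count inversions — for each element, later elements that are smaller:
45: 36, 38, 39, 13, 33, 15 → 6
36: 13, 33, 15 → 3
38: 13, 33, 15 → 3
39: 13, 33, 15 → 3
13: none → 0
33: 15 → 1
15: none → 0
Total inversions: 6 + 3 + 3 + 3 + 0 + 1 + 0 = 16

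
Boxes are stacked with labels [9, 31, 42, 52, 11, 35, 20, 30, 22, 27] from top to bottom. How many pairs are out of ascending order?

23

Element-by-element contributions:
9: 0
31: 5
42: 6
52: 6
11: 0
35: 4
20: 0
30: 2
22: 0
27: 0
Sum: 0 + 5 + 6 + 6 + 0 + 4 + 0 + 2 + 0 + 0 = 23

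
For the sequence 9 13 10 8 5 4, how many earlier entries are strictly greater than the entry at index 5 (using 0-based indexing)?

5

The element at index 5 is 4.
Elements before it: 9, 13, 10, 8, 5
Those larger than 4: 9, 13, 10, 8, 5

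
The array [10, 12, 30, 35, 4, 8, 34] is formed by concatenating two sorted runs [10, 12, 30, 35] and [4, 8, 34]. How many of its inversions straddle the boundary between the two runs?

Count, for every r in R, how many entries of L exceed r:
r = 4: 10, 12, 30, 35 → 4
r = 8: 10, 12, 30, 35 → 4
r = 34: 35 → 1
Cross-inversions: 4 + 4 + 1 = 9

9 cross-inversions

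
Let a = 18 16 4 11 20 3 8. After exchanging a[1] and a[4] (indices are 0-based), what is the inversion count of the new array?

Positions 1 and 4 hold 16 and 20; after swapping, the array is [18, 20, 4, 11, 16, 3, 8].
For each element, count later entries that are smaller:
18 → 4, 11, 16, 3, 8 → 5
20 → 4, 11, 16, 3, 8 → 5
4 → 3 → 1
11 → 3, 8 → 2
16 → 3, 8 → 2
3 → none → 0
8 → none → 0
Sum: 5 + 5 + 1 + 2 + 2 + 0 + 0 = 15

15 inversions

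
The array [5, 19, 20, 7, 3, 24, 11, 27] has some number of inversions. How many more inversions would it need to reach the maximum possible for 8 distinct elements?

19

Maximum inversions for 8 distinct elements is C(8, 2) = 8·7/2 = 28.
Current inversions — for each element, count later smaller elements:
5: 1
19: 3
20: 3
7: 1
3: 0
24: 1
11: 0
27: 0
Current total: 1 + 3 + 3 + 1 + 0 + 1 + 0 + 0 = 9
Shortfall: 28 − 9 = 19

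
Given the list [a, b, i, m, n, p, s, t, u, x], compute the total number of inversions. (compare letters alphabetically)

Element-by-element contributions:
a: 0
b: 0
i: 0
m: 0
n: 0
p: 0
s: 0
t: 0
u: 0
x: 0
Sum: 0 + 0 + 0 + 0 + 0 + 0 + 0 + 0 + 0 + 0 = 0

0 out-of-order pairs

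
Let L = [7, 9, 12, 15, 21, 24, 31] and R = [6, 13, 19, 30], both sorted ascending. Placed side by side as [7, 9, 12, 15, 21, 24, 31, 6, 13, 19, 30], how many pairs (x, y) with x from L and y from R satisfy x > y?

Count, for every r in R, how many entries of L exceed r:
r = 6: 7, 9, 12, 15, 21, 24, 31 → 7
r = 13: 15, 21, 24, 31 → 4
r = 19: 21, 24, 31 → 3
r = 30: 31 → 1
Cross-inversions: 7 + 4 + 3 + 1 = 15

15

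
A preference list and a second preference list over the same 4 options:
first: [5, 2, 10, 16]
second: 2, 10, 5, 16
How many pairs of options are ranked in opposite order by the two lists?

2

Assign each item its position (1..4) in the first ordering, then rewrite the second ordering as that position sequence:
positions: 5→1, 2→2, 10→3, 16→4
second ordering as positions: [2, 3, 1, 4]
Discordant pairs = inversions in this position sequence.
2: 1 → 1
3: 1 → 1
1: 0
4: 0
Total: 1 + 1 + 0 + 0 = 2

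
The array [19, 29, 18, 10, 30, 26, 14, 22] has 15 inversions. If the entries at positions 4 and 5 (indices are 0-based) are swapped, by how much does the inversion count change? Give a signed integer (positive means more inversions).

-1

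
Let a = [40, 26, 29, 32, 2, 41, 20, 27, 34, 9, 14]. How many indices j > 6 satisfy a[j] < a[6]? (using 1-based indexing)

The element at index 6 is 41.
Elements after it: 20, 27, 34, 9, 14
Those smaller than 41: 20, 27, 34, 9, 14

5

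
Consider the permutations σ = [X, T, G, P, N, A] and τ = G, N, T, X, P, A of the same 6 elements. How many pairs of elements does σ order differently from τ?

6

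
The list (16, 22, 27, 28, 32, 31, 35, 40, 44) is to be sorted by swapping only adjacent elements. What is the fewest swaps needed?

Minimum adjacent swaps = number of inversions (each swap of adjacent out-of-order elements removes one inversion and no swap can remove more).
Count inversions — for each element, later elements that are smaller:
16: none → 0
22: none → 0
27: none → 0
28: none → 0
32: 31 → 1
31: none → 0
35: none → 0
40: none → 0
44: none → 0
Total inversions: 0 + 0 + 0 + 0 + 1 + 0 + 0 + 0 + 0 = 1

1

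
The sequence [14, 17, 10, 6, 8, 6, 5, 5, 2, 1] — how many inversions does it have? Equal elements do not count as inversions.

For each element, count later entries that are smaller:
14: 8
17: 8
10: 7
6: 4
8: 5
6: 4
5: 2
5: 2
2: 1
1: 0
Sum: 8 + 8 + 7 + 4 + 5 + 4 + 2 + 2 + 1 + 0 = 41

41 inversions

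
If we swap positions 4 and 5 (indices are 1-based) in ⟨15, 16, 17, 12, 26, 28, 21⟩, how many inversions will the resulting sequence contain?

Positions 4 and 5 hold 12 and 26; after swapping, the array is [15, 16, 17, 26, 12, 28, 21].
Sweep left to right; for each value list the smaller values that follow it:
15: 1
16: 1
17: 1
26: 2
12: 0
28: 1
21: 0
Sum: 1 + 1 + 1 + 2 + 0 + 1 + 0 = 6

6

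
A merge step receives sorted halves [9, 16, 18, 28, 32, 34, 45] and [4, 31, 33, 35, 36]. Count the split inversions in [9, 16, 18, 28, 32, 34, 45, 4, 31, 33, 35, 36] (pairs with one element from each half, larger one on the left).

14

Count, for every r in R, how many entries of L exceed r:
r = 4: 9, 16, 18, 28, 32, 34, 45 → 7
r = 31: 32, 34, 45 → 3
r = 33: 34, 45 → 2
r = 35: 45 → 1
r = 36: 45 → 1
Cross-inversions: 7 + 3 + 2 + 1 + 1 = 14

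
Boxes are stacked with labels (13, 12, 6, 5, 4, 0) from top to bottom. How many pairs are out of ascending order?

15 inversions

Element-by-element contributions:
13 → 12, 6, 5, 4, 0 → 5
12 → 6, 5, 4, 0 → 4
6 → 5, 4, 0 → 3
5 → 4, 0 → 2
4 → 0 → 1
0 → none → 0
Sum: 5 + 4 + 3 + 2 + 1 + 0 = 15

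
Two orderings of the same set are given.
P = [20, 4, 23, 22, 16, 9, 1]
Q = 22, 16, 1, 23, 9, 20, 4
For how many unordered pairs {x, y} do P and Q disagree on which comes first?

14 disagreeing pairs

Assign each item its position (1..7) in the first ordering, then rewrite the second ordering as that position sequence:
positions: 20→1, 4→2, 23→3, 22→4, 16→5, 9→6, 1→7
second ordering as positions: [4, 5, 7, 3, 6, 1, 2]
Discordant pairs = inversions in this position sequence.
4: 3, 1, 2 → 3
5: 3, 1, 2 → 3
7: 3, 6, 1, 2 → 4
3: 1, 2 → 2
6: 1, 2 → 2
1: 0
2: 0
Total: 3 + 3 + 4 + 2 + 2 + 0 + 0 = 14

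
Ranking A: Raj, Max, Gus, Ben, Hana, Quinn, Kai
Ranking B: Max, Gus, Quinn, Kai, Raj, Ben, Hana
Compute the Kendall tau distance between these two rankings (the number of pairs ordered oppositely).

8 discordant pairs

Assign each item its position (1..7) in the first ordering, then rewrite the second ordering as that position sequence:
positions: Raj→1, Max→2, Gus→3, Ben→4, Hana→5, Quinn→6, Kai→7
second ordering as positions: [2, 3, 6, 7, 1, 4, 5]
Discordant pairs = inversions in this position sequence.
2: 1 → 1
3: 1 → 1
6: 1, 4, 5 → 3
7: 1, 4, 5 → 3
1: 0
4: 0
5: 0
Total: 1 + 1 + 3 + 3 + 0 + 0 + 0 = 8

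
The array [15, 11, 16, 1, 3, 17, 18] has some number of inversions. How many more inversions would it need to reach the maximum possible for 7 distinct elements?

14

Maximum inversions for 7 distinct elements is C(7, 2) = 7·6/2 = 21.
Current inversions — for each element, count later smaller elements:
15: 3
11: 2
16: 2
1: 0
3: 0
17: 0
18: 0
Current total: 3 + 2 + 2 + 0 + 0 + 0 + 0 = 7
Shortfall: 21 − 7 = 14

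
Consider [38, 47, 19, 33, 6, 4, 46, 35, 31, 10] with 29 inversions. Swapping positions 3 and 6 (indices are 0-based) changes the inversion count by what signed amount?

Positions 3 and 6 hold 33 and 46; after swapping, the array is [38, 47, 19, 46, 6, 4, 33, 35, 31, 10].
Sweep left to right; for each value list the smaller values that follow it:
38 → 19, 6, 4, 33, 35, 31, 10 → 7
47 → 19, 46, 6, 4, 33, 35, 31, 10 → 8
19 → 6, 4, 10 → 3
46 → 6, 4, 33, 35, 31, 10 → 6
6 → 4 → 1
4 → none → 0
33 → 31, 10 → 2
35 → 31, 10 → 2
31 → 10 → 1
10 → none → 0
Sum: 7 + 8 + 3 + 6 + 1 + 0 + 2 + 2 + 1 + 0 = 30
Change: 30 − 29 = +1

+1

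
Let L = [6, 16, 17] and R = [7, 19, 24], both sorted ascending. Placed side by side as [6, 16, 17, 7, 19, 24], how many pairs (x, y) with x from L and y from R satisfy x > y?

For each element r of the right run, count left-run elements greater than r:
r = 7: 16, 17 → 2
r = 19: none → 0
r = 24: none → 0
Cross-inversions: 2 + 0 + 0 = 2

2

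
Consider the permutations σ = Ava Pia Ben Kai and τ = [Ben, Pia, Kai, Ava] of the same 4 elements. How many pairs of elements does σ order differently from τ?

Assign each item its position (1..4) in the first ordering, then rewrite the second ordering as that position sequence:
positions: Ava→1, Pia→2, Ben→3, Kai→4
second ordering as positions: [3, 2, 4, 1]
Discordant pairs = inversions in this position sequence.
3: 2, 1 → 2
2: 1 → 1
4: 1 → 1
1: 0
Total: 2 + 1 + 1 + 0 = 4

4 discordant pairs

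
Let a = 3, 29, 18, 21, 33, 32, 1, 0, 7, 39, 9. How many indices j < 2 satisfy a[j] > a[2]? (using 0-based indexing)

1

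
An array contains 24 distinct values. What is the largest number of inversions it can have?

276 inversions

A reversed (strictly descending) arrangement makes every pair an inversion, giving C(24, 2) inversions.
C(24, 2) = 24·23/2 = 276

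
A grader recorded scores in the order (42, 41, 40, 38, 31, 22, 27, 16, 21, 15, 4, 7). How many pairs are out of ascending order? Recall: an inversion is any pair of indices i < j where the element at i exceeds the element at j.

Count, for each position, how many later elements it exceeds:
42 → 41, 40, 38, 31, 22, 27, 16, 21, 15, 4, 7 → 11
41 → 40, 38, 31, 22, 27, 16, 21, 15, 4, 7 → 10
40 → 38, 31, 22, 27, 16, 21, 15, 4, 7 → 9
38 → 31, 22, 27, 16, 21, 15, 4, 7 → 8
31 → 22, 27, 16, 21, 15, 4, 7 → 7
22 → 16, 21, 15, 4, 7 → 5
27 → 16, 21, 15, 4, 7 → 5
16 → 15, 4, 7 → 3
21 → 15, 4, 7 → 3
15 → 4, 7 → 2
4 → none → 0
7 → none → 0
Sum: 11 + 10 + 9 + 8 + 7 + 5 + 5 + 3 + 3 + 2 + 0 + 0 = 63

63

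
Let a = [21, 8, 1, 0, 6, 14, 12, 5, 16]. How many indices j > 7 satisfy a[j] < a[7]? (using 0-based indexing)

0 such elements

The element at index 7 is 5.
Elements after it: 16
None of them are smaller than 5.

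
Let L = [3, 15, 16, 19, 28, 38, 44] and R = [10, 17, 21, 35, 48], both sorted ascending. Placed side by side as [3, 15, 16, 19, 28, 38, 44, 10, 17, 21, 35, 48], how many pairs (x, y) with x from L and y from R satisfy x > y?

15 split inversions

For each element r of the right run, count left-run elements greater than r:
r = 10: 15, 16, 19, 28, 38, 44 → 6
r = 17: 19, 28, 38, 44 → 4
r = 21: 28, 38, 44 → 3
r = 35: 38, 44 → 2
r = 48: none → 0
Cross-inversions: 6 + 4 + 3 + 2 + 0 = 15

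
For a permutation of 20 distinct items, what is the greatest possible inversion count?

A reversed (strictly descending) arrangement makes every pair an inversion, giving C(20, 2) inversions.
C(20, 2) = 20·19/2 = 190

190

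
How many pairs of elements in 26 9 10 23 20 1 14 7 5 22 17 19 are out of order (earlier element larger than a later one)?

36 inversions

Element-by-element contributions:
26: 11
9: 3
10: 3
23: 8
20: 6
1: 0
14: 2
7: 1
5: 0
22: 2
17: 0
19: 0
Sum: 11 + 3 + 3 + 8 + 6 + 0 + 2 + 1 + 0 + 2 + 0 + 0 = 36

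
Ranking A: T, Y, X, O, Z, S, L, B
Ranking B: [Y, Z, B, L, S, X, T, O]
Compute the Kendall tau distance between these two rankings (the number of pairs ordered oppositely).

Discordant pairs: 17

Assign each item its position (1..8) in the first ordering, then rewrite the second ordering as that position sequence:
positions: T→1, Y→2, X→3, O→4, Z→5, S→6, L→7, B→8
second ordering as positions: [2, 5, 8, 7, 6, 3, 1, 4]
Discordant pairs = inversions in this position sequence.
2: 1 → 1
5: 3, 1, 4 → 3
8: 7, 6, 3, 1, 4 → 5
7: 6, 3, 1, 4 → 4
6: 3, 1, 4 → 3
3: 1 → 1
1: 0
4: 0
Total: 1 + 3 + 5 + 4 + 3 + 1 + 0 + 0 = 17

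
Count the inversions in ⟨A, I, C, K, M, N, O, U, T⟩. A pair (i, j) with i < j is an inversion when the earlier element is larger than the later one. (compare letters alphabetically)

Element-by-element contributions:
A → none → 0
I → C → 1
C → none → 0
K → none → 0
M → none → 0
N → none → 0
O → none → 0
U → T → 1
T → none → 0
Sum: 0 + 1 + 0 + 0 + 0 + 0 + 0 + 1 + 0 = 2

2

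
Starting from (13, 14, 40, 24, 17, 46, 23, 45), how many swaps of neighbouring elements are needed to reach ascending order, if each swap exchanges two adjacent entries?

Each adjacent swap fixes exactly one inversion, so the minimum swap count equals the number of inversions.
Count inversions — for each element, later elements that are smaller:
13: none → 0
14: none → 0
40: 24, 17, 23 → 3
24: 17, 23 → 2
17: none → 0
46: 23, 45 → 2
23: none → 0
45: none → 0
Total inversions: 0 + 0 + 3 + 2 + 0 + 2 + 0 + 0 = 7

7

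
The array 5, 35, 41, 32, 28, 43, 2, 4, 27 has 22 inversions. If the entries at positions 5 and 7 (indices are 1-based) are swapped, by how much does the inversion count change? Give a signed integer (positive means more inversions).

-1

Positions 5 and 7 hold 28 and 2; after swapping, the array is [5, 35, 41, 32, 2, 43, 28, 4, 27].
Count, for each position, how many later elements it exceeds:
5 → 2, 4 → 2
35 → 32, 2, 28, 4, 27 → 5
41 → 32, 2, 28, 4, 27 → 5
32 → 2, 28, 4, 27 → 4
2 → none → 0
43 → 28, 4, 27 → 3
28 → 4, 27 → 2
4 → none → 0
27 → none → 0
Sum: 2 + 5 + 5 + 4 + 0 + 3 + 2 + 0 + 0 = 21
Change: 21 − 22 = -1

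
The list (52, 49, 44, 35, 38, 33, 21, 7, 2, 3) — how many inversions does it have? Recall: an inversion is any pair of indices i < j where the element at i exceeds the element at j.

43

Element-by-element contributions:
52 → 49, 44, 35, 38, 33, 21, 7, 2, 3 → 9
49 → 44, 35, 38, 33, 21, 7, 2, 3 → 8
44 → 35, 38, 33, 21, 7, 2, 3 → 7
35 → 33, 21, 7, 2, 3 → 5
38 → 33, 21, 7, 2, 3 → 5
33 → 21, 7, 2, 3 → 4
21 → 7, 2, 3 → 3
7 → 2, 3 → 2
2 → none → 0
3 → none → 0
Sum: 9 + 8 + 7 + 5 + 5 + 4 + 3 + 2 + 0 + 0 = 43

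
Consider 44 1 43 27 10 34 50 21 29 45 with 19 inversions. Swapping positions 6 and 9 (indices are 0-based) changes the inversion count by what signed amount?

-1

Positions 6 and 9 hold 50 and 45; after swapping, the array is [44, 1, 43, 27, 10, 34, 45, 21, 29, 50].
For each element, count later entries that are smaller:
44 → 1, 43, 27, 10, 34, 21, 29 → 7
1 → none → 0
43 → 27, 10, 34, 21, 29 → 5
27 → 10, 21 → 2
10 → none → 0
34 → 21, 29 → 2
45 → 21, 29 → 2
21 → none → 0
29 → none → 0
50 → none → 0
Sum: 7 + 0 + 5 + 2 + 0 + 2 + 2 + 0 + 0 + 0 = 18
Change: 18 − 19 = -1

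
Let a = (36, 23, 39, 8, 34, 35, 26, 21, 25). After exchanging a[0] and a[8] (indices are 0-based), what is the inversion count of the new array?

Positions 0 and 8 hold 36 and 25; after swapping, the array is [25, 23, 39, 8, 34, 35, 26, 21, 36].
Sweep left to right; for each value list the smaller values that follow it:
25 → 23, 8, 21 → 3
23 → 8, 21 → 2
39 → 8, 34, 35, 26, 21, 36 → 6
8 → none → 0
34 → 26, 21 → 2
35 → 26, 21 → 2
26 → 21 → 1
21 → none → 0
36 → none → 0
Sum: 3 + 2 + 6 + 0 + 2 + 2 + 1 + 0 + 0 = 16

16 inversions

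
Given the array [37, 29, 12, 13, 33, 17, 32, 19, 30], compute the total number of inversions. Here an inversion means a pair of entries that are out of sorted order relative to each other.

Element-by-element contributions:
37: 8
29: 4
12: 0
13: 0
33: 4
17: 0
32: 2
19: 0
30: 0
Sum: 8 + 4 + 0 + 0 + 4 + 0 + 2 + 0 + 0 = 18

18 inversions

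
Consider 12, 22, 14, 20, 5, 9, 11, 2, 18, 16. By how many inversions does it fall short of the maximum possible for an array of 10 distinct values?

Maximum inversions for 10 distinct elements is C(10, 2) = 10·9/2 = 45.
Current inversions — for each element, count later smaller elements:
12: 4
22: 8
14: 4
20: 6
5: 1
9: 1
11: 1
2: 0
18: 1
16: 0
Current total: 4 + 8 + 4 + 6 + 1 + 1 + 1 + 0 + 1 + 0 = 26
Shortfall: 45 − 26 = 19

19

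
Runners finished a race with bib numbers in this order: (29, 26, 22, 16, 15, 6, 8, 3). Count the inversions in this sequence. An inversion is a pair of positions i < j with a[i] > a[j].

For each element, count later entries that are smaller:
29 → 26, 22, 16, 15, 6, 8, 3 → 7
26 → 22, 16, 15, 6, 8, 3 → 6
22 → 16, 15, 6, 8, 3 → 5
16 → 15, 6, 8, 3 → 4
15 → 6, 8, 3 → 3
6 → 3 → 1
8 → 3 → 1
3 → none → 0
Sum: 7 + 6 + 5 + 4 + 3 + 1 + 1 + 0 = 27

27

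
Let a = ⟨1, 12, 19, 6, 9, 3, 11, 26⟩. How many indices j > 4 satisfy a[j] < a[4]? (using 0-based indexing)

The element at index 4 is 9.
Elements after it: 3, 11, 26
Those smaller than 9: 3

1 such element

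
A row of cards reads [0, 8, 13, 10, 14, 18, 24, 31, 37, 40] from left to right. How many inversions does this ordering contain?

Sweep left to right; for each value list the smaller values that follow it:
0 → none → 0
8 → none → 0
13 → 10 → 1
10 → none → 0
14 → none → 0
18 → none → 0
24 → none → 0
31 → none → 0
37 → none → 0
40 → none → 0
Sum: 0 + 0 + 1 + 0 + 0 + 0 + 0 + 0 + 0 + 0 = 1

1 out-of-order pair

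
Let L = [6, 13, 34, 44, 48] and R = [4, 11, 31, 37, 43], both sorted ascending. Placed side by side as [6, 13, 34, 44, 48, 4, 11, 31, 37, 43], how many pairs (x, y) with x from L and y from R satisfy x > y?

There are 16 split inversions.

Count, for every r in R, how many entries of L exceed r:
r = 4: 6, 13, 34, 44, 48 → 5
r = 11: 13, 34, 44, 48 → 4
r = 31: 34, 44, 48 → 3
r = 37: 44, 48 → 2
r = 43: 44, 48 → 2
Cross-inversions: 5 + 4 + 3 + 2 + 2 = 16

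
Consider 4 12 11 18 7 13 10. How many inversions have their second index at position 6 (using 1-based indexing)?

The element at index 6 is 13.
Elements before it: 4, 12, 11, 18, 7
Those larger than 13: 18

1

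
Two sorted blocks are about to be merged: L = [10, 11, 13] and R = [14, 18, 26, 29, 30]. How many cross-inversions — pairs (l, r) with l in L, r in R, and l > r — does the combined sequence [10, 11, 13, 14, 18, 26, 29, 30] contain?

0 cross-inversions

Count, for every r in R, how many entries of L exceed r:
r = 14: none → 0
r = 18: none → 0
r = 26: none → 0
r = 29: none → 0
r = 30: none → 0
Cross-inversions: 0 + 0 + 0 + 0 + 0 = 0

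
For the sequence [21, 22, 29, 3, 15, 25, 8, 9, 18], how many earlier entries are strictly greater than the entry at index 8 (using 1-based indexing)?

The element at index 8 is 9.
Elements before it: 21, 22, 29, 3, 15, 25, 8
Those larger than 9: 21, 22, 29, 15, 25

5 such elements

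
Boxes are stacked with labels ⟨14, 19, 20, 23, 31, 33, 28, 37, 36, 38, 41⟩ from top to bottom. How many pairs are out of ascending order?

Element-by-element contributions:
14 → none → 0
19 → none → 0
20 → none → 0
23 → none → 0
31 → 28 → 1
33 → 28 → 1
28 → none → 0
37 → 36 → 1
36 → none → 0
38 → none → 0
41 → none → 0
Sum: 0 + 0 + 0 + 0 + 1 + 1 + 0 + 1 + 0 + 0 + 0 = 3

There are 3 out-of-order pairs.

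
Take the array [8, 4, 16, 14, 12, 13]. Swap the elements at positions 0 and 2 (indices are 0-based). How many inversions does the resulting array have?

Positions 0 and 2 hold 8 and 16; after swapping, the array is [16, 4, 8, 14, 12, 13].
For each element, count later entries that are smaller:
16 → 4, 8, 14, 12, 13 → 5
4 → none → 0
8 → none → 0
14 → 12, 13 → 2
12 → none → 0
13 → none → 0
Sum: 5 + 0 + 0 + 2 + 0 + 0 = 7

Inversions: 7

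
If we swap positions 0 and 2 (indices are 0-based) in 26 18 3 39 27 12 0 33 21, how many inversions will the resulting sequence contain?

Positions 0 and 2 hold 26 and 3; after swapping, the array is [3, 18, 26, 39, 27, 12, 0, 33, 21].
For each element, count later entries that are smaller:
3 → 0 → 1
18 → 12, 0 → 2
26 → 12, 0, 21 → 3
39 → 27, 12, 0, 33, 21 → 5
27 → 12, 0, 21 → 3
12 → 0 → 1
0 → none → 0
33 → 21 → 1
21 → none → 0
Sum: 1 + 2 + 3 + 5 + 3 + 1 + 0 + 1 + 0 = 16

There are 16 inversions.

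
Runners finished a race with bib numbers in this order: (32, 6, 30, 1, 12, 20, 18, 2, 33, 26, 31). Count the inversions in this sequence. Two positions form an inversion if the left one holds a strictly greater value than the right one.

Element-by-element contributions:
32 → 6, 30, 1, 12, 20, 18, 2, 26, 31 → 9
6 → 1, 2 → 2
30 → 1, 12, 20, 18, 2, 26 → 6
1 → none → 0
12 → 2 → 1
20 → 18, 2 → 2
18 → 2 → 1
2 → none → 0
33 → 26, 31 → 2
26 → none → 0
31 → none → 0
Sum: 9 + 2 + 6 + 0 + 1 + 2 + 1 + 0 + 2 + 0 + 0 = 23

23 out-of-order pairs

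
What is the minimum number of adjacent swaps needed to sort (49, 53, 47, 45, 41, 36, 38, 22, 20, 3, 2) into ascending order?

53

Minimum adjacent swaps = number of inversions (each swap of adjacent out-of-order elements removes one inversion and no swap can remove more).
Count inversions — for each element, later elements that are smaller:
49: 47, 45, 41, 36, 38, 22, 20, 3, 2 → 9
53: 47, 45, 41, 36, 38, 22, 20, 3, 2 → 9
47: 45, 41, 36, 38, 22, 20, 3, 2 → 8
45: 41, 36, 38, 22, 20, 3, 2 → 7
41: 36, 38, 22, 20, 3, 2 → 6
36: 22, 20, 3, 2 → 4
38: 22, 20, 3, 2 → 4
22: 20, 3, 2 → 3
20: 3, 2 → 2
3: 2 → 1
2: none → 0
Total inversions: 9 + 9 + 8 + 7 + 6 + 4 + 4 + 3 + 2 + 1 + 0 = 53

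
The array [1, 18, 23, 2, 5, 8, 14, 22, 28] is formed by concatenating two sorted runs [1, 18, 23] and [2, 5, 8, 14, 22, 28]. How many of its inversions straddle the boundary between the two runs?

9 cross-inversions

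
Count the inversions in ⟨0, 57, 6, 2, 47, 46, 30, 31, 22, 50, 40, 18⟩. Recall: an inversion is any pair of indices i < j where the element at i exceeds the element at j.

Out-of-order pairs: 30

Sweep left to right; for each value list the smaller values that follow it:
0: 0
57: 10
6: 1
2: 0
47: 6
46: 5
30: 2
31: 2
22: 1
50: 2
40: 1
18: 0
Sum: 0 + 10 + 1 + 0 + 6 + 5 + 2 + 2 + 1 + 2 + 1 + 0 = 30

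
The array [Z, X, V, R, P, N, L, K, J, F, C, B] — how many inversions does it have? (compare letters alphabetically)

66

Count, for each position, how many later elements it exceeds:
Z → X, V, R, P, N, L, K, J, F, C, B → 11
X → V, R, P, N, L, K, J, F, C, B → 10
V → R, P, N, L, K, J, F, C, B → 9
R → P, N, L, K, J, F, C, B → 8
P → N, L, K, J, F, C, B → 7
N → L, K, J, F, C, B → 6
L → K, J, F, C, B → 5
K → J, F, C, B → 4
J → F, C, B → 3
F → C, B → 2
C → B → 1
B → none → 0
Sum: 11 + 10 + 9 + 8 + 7 + 6 + 5 + 4 + 3 + 2 + 1 + 0 = 66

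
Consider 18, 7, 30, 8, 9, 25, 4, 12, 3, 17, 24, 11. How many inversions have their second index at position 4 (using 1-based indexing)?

The element at index 4 is 8.
Elements before it: 18, 7, 30
Those larger than 8: 18, 30

2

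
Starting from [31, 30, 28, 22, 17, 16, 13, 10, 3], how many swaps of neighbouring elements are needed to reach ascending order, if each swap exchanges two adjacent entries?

36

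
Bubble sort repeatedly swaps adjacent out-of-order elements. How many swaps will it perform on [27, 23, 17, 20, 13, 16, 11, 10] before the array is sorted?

26

The minimum number of adjacent swaps to sort an array equals its inversion count, since every such swap removes exactly one inversion.
Count inversions — for each element, later elements that are smaller:
27: 23, 17, 20, 13, 16, 11, 10 → 7
23: 17, 20, 13, 16, 11, 10 → 6
17: 13, 16, 11, 10 → 4
20: 13, 16, 11, 10 → 4
13: 11, 10 → 2
16: 11, 10 → 2
11: 10 → 1
10: none → 0
Total inversions: 7 + 6 + 4 + 4 + 2 + 2 + 1 + 0 = 26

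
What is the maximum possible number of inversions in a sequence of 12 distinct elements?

A reversed (strictly descending) arrangement makes every pair an inversion, giving C(12, 2) inversions.
C(12, 2) = 12·11/2 = 66

66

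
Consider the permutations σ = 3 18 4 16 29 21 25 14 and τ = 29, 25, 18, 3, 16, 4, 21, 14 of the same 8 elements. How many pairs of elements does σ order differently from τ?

There are 11 discordant pairs.

Assign each item its position (1..8) in the first ordering, then rewrite the second ordering as that position sequence:
positions: 3→1, 18→2, 4→3, 16→4, 29→5, 21→6, 25→7, 14→8
second ordering as positions: [5, 7, 2, 1, 4, 3, 6, 8]
Discordant pairs = inversions in this position sequence.
5: 2, 1, 4, 3 → 4
7: 2, 1, 4, 3, 6 → 5
2: 1 → 1
1: 0
4: 3 → 1
3: 0
6: 0
8: 0
Total: 4 + 5 + 1 + 0 + 1 + 0 + 0 + 0 = 11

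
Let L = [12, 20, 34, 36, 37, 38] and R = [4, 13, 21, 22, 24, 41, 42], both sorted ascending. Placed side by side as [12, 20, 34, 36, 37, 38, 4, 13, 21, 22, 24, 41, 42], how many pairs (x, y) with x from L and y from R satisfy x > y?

Take each right-half value and tally the left-half values above it:
r = 4: 12, 20, 34, 36, 37, 38 → 6
r = 13: 20, 34, 36, 37, 38 → 5
r = 21: 34, 36, 37, 38 → 4
r = 22: 34, 36, 37, 38 → 4
r = 24: 34, 36, 37, 38 → 4
r = 41: none → 0
r = 42: none → 0
Cross-inversions: 6 + 5 + 4 + 4 + 4 + 0 + 0 = 23

Cross-inversions: 23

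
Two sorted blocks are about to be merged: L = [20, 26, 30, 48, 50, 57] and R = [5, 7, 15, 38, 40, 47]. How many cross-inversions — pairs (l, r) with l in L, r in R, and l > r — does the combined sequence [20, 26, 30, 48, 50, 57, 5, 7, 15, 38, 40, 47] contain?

Count, for every r in R, how many entries of L exceed r:
r = 5: 20, 26, 30, 48, 50, 57 → 6
r = 7: 20, 26, 30, 48, 50, 57 → 6
r = 15: 20, 26, 30, 48, 50, 57 → 6
r = 38: 48, 50, 57 → 3
r = 40: 48, 50, 57 → 3
r = 47: 48, 50, 57 → 3
Cross-inversions: 6 + 6 + 6 + 3 + 3 + 3 = 27

27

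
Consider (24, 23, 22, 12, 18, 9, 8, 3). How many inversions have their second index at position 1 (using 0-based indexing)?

1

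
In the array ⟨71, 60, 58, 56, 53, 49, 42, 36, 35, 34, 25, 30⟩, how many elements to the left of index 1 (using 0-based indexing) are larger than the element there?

The element at index 1 is 60.
Elements before it: 71
Those larger than 60: 71

1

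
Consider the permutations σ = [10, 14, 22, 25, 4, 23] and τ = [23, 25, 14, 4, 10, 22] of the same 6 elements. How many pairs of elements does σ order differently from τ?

Assign each item its position (1..6) in the first ordering, then rewrite the second ordering as that position sequence:
positions: 10→1, 14→2, 22→3, 25→4, 4→5, 23→6
second ordering as positions: [6, 4, 2, 5, 1, 3]
Discordant pairs = inversions in this position sequence.
6: 4, 2, 5, 1, 3 → 5
4: 2, 1, 3 → 3
2: 1 → 1
5: 1, 3 → 2
1: 0
3: 0
Total: 5 + 3 + 1 + 2 + 0 + 0 = 11

11 discordant pairs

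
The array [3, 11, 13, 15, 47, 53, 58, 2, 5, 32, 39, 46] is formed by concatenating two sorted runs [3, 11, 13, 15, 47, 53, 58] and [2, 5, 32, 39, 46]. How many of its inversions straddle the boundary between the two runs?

22

For each element r of the right run, count left-run elements greater than r:
r = 2: 3, 11, 13, 15, 47, 53, 58 → 7
r = 5: 11, 13, 15, 47, 53, 58 → 6
r = 32: 47, 53, 58 → 3
r = 39: 47, 53, 58 → 3
r = 46: 47, 53, 58 → 3
Cross-inversions: 7 + 6 + 3 + 3 + 3 = 22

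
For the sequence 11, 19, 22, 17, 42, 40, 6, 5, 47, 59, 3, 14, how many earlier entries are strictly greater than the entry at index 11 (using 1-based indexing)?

The element at index 11 is 3.
Elements before it: 11, 19, 22, 17, 42, 40, 6, 5, 47, 59
Those larger than 3: 11, 19, 22, 17, 42, 40, 6, 5, 47, 59

10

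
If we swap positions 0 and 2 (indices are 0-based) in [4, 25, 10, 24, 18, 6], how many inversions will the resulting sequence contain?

9

Positions 0 and 2 hold 4 and 10; after swapping, the array is [10, 25, 4, 24, 18, 6].
Count, for each position, how many later elements it exceeds:
10 → 4, 6 → 2
25 → 4, 24, 18, 6 → 4
4 → none → 0
24 → 18, 6 → 2
18 → 6 → 1
6 → none → 0
Sum: 2 + 4 + 0 + 2 + 1 + 0 = 9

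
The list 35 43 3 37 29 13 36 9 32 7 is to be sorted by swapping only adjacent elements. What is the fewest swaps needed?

30

The minimum number of adjacent swaps to sort an array equals its inversion count, since every such swap removes exactly one inversion.
Count inversions — for each element, later elements that are smaller:
35: 3, 29, 13, 9, 32, 7 → 6
43: 3, 37, 29, 13, 36, 9, 32, 7 → 8
3: none → 0
37: 29, 13, 36, 9, 32, 7 → 6
29: 13, 9, 7 → 3
13: 9, 7 → 2
36: 9, 32, 7 → 3
9: 7 → 1
32: 7 → 1
7: none → 0
Total inversions: 6 + 8 + 0 + 6 + 3 + 2 + 3 + 1 + 1 + 0 = 30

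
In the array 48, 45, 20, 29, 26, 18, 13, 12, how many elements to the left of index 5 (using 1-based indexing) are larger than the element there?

The element at index 5 is 26.
Elements before it: 48, 45, 20, 29
Those larger than 26: 48, 45, 29

3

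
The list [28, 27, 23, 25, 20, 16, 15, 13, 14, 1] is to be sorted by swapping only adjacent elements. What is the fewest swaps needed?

There are 43 swaps.

Minimum adjacent swaps = number of inversions (each swap of adjacent out-of-order elements removes one inversion and no swap can remove more).
Count inversions — for each element, later elements that are smaller:
28: 27, 23, 25, 20, 16, 15, 13, 14, 1 → 9
27: 23, 25, 20, 16, 15, 13, 14, 1 → 8
23: 20, 16, 15, 13, 14, 1 → 6
25: 20, 16, 15, 13, 14, 1 → 6
20: 16, 15, 13, 14, 1 → 5
16: 15, 13, 14, 1 → 4
15: 13, 14, 1 → 3
13: 1 → 1
14: 1 → 1
1: none → 0
Total inversions: 9 + 8 + 6 + 6 + 5 + 4 + 3 + 1 + 1 + 0 = 43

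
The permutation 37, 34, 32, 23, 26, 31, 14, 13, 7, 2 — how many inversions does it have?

42 inversions

Element-by-element contributions:
37 → 34, 32, 23, 26, 31, 14, 13, 7, 2 → 9
34 → 32, 23, 26, 31, 14, 13, 7, 2 → 8
32 → 23, 26, 31, 14, 13, 7, 2 → 7
23 → 14, 13, 7, 2 → 4
26 → 14, 13, 7, 2 → 4
31 → 14, 13, 7, 2 → 4
14 → 13, 7, 2 → 3
13 → 7, 2 → 2
7 → 2 → 1
2 → none → 0
Sum: 9 + 8 + 7 + 4 + 4 + 4 + 3 + 2 + 1 + 0 = 42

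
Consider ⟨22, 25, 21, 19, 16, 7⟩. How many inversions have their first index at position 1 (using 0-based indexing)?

4 such elements

The element at index 1 is 25.
Elements after it: 21, 19, 16, 7
Those smaller than 25: 21, 19, 16, 7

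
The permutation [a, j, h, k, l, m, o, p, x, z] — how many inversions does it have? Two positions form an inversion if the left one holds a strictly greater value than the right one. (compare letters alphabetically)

1 inversion

For each element, count later entries that are smaller:
a → none → 0
j → h → 1
h → none → 0
k → none → 0
l → none → 0
m → none → 0
o → none → 0
p → none → 0
x → none → 0
z → none → 0
Sum: 0 + 1 + 0 + 0 + 0 + 0 + 0 + 0 + 0 + 0 = 1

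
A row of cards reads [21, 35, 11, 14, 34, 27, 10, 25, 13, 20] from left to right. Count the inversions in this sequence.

Count, for each position, how many later elements it exceeds:
21 → 11, 14, 10, 13, 20 → 5
35 → 11, 14, 34, 27, 10, 25, 13, 20 → 8
11 → 10 → 1
14 → 10, 13 → 2
34 → 27, 10, 25, 13, 20 → 5
27 → 10, 25, 13, 20 → 4
10 → none → 0
25 → 13, 20 → 2
13 → none → 0
20 → none → 0
Sum: 5 + 8 + 1 + 2 + 5 + 4 + 0 + 2 + 0 + 0 = 27

27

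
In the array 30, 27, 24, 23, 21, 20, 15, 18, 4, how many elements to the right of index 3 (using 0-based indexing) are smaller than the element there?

The element at index 3 is 23.
Elements after it: 21, 20, 15, 18, 4
Those smaller than 23: 21, 20, 15, 18, 4

5 such elements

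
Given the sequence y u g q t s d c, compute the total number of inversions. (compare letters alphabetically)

Element-by-element contributions:
y → u, g, q, t, s, d, c → 7
u → g, q, t, s, d, c → 6
g → d, c → 2
q → d, c → 2
t → s, d, c → 3
s → d, c → 2
d → c → 1
c → none → 0
Sum: 7 + 6 + 2 + 2 + 3 + 2 + 1 + 0 = 23

23 inversions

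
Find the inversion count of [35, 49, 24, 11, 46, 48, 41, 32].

15

For each element, count later entries that are smaller:
35: 3
49: 6
24: 1
11: 0
46: 2
48: 2
41: 1
32: 0
Sum: 3 + 6 + 1 + 0 + 2 + 2 + 1 + 0 = 15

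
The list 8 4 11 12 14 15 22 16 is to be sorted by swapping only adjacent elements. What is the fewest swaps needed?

Adjacent swaps: 2

Minimum adjacent swaps = number of inversions (each swap of adjacent out-of-order elements removes one inversion and no swap can remove more).
Count inversions — for each element, later elements that are smaller:
8: 4 → 1
4: none → 0
11: none → 0
12: none → 0
14: none → 0
15: none → 0
22: 16 → 1
16: none → 0
Total inversions: 1 + 0 + 0 + 0 + 0 + 0 + 1 + 0 = 2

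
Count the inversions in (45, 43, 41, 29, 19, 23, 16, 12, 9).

35

Sweep left to right; for each value list the smaller values that follow it:
45: 8
43: 7
41: 6
29: 5
19: 3
23: 3
16: 2
12: 1
9: 0
Sum: 8 + 7 + 6 + 5 + 3 + 3 + 2 + 1 + 0 = 35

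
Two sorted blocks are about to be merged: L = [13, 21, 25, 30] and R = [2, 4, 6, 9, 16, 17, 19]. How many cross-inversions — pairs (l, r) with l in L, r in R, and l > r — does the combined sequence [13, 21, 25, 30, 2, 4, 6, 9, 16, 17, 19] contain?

25 cross-inversions

For each element r of the right run, count left-run elements greater than r:
r = 2: 13, 21, 25, 30 → 4
r = 4: 13, 21, 25, 30 → 4
r = 6: 13, 21, 25, 30 → 4
r = 9: 13, 21, 25, 30 → 4
r = 16: 21, 25, 30 → 3
r = 17: 21, 25, 30 → 3
r = 19: 21, 25, 30 → 3
Cross-inversions: 4 + 4 + 4 + 4 + 3 + 3 + 3 = 25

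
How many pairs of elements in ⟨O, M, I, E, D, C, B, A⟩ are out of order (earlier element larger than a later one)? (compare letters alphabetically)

28 inversions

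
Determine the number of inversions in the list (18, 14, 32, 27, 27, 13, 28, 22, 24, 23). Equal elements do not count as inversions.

22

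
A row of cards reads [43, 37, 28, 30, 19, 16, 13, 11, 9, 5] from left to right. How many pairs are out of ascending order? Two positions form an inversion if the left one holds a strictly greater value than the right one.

44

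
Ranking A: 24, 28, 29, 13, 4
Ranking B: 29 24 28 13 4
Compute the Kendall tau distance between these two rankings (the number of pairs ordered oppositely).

2 discordant pairs

Assign each item its position (1..5) in the first ordering, then rewrite the second ordering as that position sequence:
positions: 24→1, 28→2, 29→3, 13→4, 4→5
second ordering as positions: [3, 1, 2, 4, 5]
Discordant pairs = inversions in this position sequence.
3: 1, 2 → 2
1: 0
2: 0
4: 0
5: 0
Total: 2 + 0 + 0 + 0 + 0 = 2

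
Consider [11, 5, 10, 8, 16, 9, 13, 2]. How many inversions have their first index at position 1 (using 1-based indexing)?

5 such elements

The element at index 1 is 11.
Elements after it: 5, 10, 8, 16, 9, 13, 2
Those smaller than 11: 5, 10, 8, 9, 2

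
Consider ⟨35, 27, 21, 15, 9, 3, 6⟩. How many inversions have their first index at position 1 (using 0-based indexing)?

5

The element at index 1 is 27.
Elements after it: 21, 15, 9, 3, 6
Those smaller than 27: 21, 15, 9, 3, 6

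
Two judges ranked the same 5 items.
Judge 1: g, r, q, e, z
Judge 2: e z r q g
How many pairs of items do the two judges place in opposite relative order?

8 discordant pairs

Assign each item its position (1..5) in the first ordering, then rewrite the second ordering as that position sequence:
positions: g→1, r→2, q→3, e→4, z→5
second ordering as positions: [4, 5, 2, 3, 1]
Discordant pairs = inversions in this position sequence.
4: 2, 3, 1 → 3
5: 2, 3, 1 → 3
2: 1 → 1
3: 1 → 1
1: 0
Total: 3 + 3 + 1 + 1 + 0 = 8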